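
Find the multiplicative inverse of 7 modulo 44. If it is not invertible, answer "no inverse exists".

Extended Euclidean algorithm:
44 = 6·7 + 2
7 = 3·2 + 1
2 = 2·1 + 0
The gcd is 1. Working backward:
1 = 7 − 3·2
1 = −3·44 + 19·7
So 7·19 ≡ 1 (mod 44).

19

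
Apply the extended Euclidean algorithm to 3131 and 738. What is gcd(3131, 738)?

Repeated division:
3131 = 4·738 + 179
738 = 4·179 + 22
179 = 8·22 + 3
22 = 7·3 + 1
3 = 3·1 + 0
gcd(3131, 738) = 1.
Back-substituting:
1 = 22 − 7·3
1 = −7·179 + 57·22
1 = 57·738 − 235·179
1 = −235·3131 + 997·738
So 1 = (-235)·3131 + (997)·738.

1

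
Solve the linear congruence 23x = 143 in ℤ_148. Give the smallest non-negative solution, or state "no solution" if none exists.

First find gcd(23, 148):
148 = 6*23 + 10
23 = 2*10 + 3
10 = 3*3 + 1
3 = 3*1 + 0
gcd = 1, so a unique solution mod 148 exists.
Back-substitute for the Bézout coefficients:
1 = 10 − 3·3
1 = −3·23 + 7·10
1 = 7·148 − 45·23
So 23·(-45) ≡ 1 (mod 148), giving 23⁻¹ ≡ 103.
x ≡ 23⁻¹·143 ≡ 103·143 ≡ 77 (mod 148).

77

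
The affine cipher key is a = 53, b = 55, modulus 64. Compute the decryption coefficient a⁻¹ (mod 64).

29

gcd(64, 53) by repeated division:
64 = 1·53 + 11
53 = 4·11 + 9
11 = 1·9 + 2
9 = 4·2 + 1
2 = 2·1 + 0
Since gcd(53, 64) = 1, back-substitute to write 1 as a combination:
1 = 9 − 4·2
1 = −4·11 + 5·9
1 = 5·53 − 24·11
1 = −24·64 + 29·53
So 53·29 ≡ 1 (mod 64).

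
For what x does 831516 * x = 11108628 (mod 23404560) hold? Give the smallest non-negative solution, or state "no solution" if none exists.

467223

First find gcd(831516, 23404560):
23404560 = 28·831516 + 122112
831516 = 6·122112 + 98844
122112 = 1·98844 + 23268
98844 = 4·23268 + 5772
23268 = 4·5772 + 180
5772 = 32·180 + 12
180 = 15·12 + 0
gcd = 12 and 12 | 11108628, so solutions exist. Divide through by 12: 69293x ≡ 925719 (mod 1950380).
Now find 69293⁻¹ mod 1950380:
1950380 = 28*69293 + 10176
69293 = 6*10176 + 8237
10176 = 1*8237 + 1939
8237 = 4*1939 + 481
1939 = 4*481 + 15
481 = 32*15 + 1
15 = 15*1 + 0
Back-substitute:
1 = 481 − 32·15
1 = −32·1939 + 129·481
1 = 129·8237 − 548·1939
1 = −548·10176 + 677·8237
1 = 677·69293 − 4610·10176
1 = −4610·1950380 + 129757·69293
So 69293⁻¹ ≡ 129757 (mod 1950380).
Then x ≡ 129757·925719 ≡ 467223 (mod 1950380); the smallest non-negative solution is x = 467223.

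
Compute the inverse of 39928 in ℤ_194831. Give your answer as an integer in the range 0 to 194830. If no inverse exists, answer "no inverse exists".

no inverse exists

Euclidean algorithm on 194831, 39928:
194831 = 4×39928 + 35119
39928 = 1×35119 + 4809
35119 = 7×4809 + 1456
4809 = 3×1456 + 441
1456 = 3×441 + 133
441 = 3×133 + 42
133 = 3×42 + 7
42 = 6×7 + 0
gcd(39928, 194831) = 7 ≠ 1, so 39928 has no multiplicative inverse modulo 194831.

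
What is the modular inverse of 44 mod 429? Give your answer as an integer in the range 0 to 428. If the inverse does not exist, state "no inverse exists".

no inverse exists

Euclidean algorithm on 429, 44:
429 = 9×44 + 33
44 = 1×33 + 11
33 = 3×11 + 0
gcd(44, 429) = 11 ≠ 1, so 44 has no multiplicative inverse modulo 429.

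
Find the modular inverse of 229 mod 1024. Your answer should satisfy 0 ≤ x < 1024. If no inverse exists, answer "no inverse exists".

237

gcd(1024, 229) by repeated division:
1024 = 4·229 + 108
229 = 2·108 + 13
108 = 8·13 + 4
13 = 3·4 + 1
4 = 4·1 + 0
The gcd is 1. Working backward:
1 = 13 − 3·4
1 = −3·108 + 25·13
1 = 25·229 − 53·108
1 = −53·1024 + 237·229
So 229·237 ≡ 1 (mod 1024).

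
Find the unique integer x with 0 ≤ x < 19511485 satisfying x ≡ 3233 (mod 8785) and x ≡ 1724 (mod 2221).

Write x = 3233 + 8785·k. Then 8785·k ≡ 1724 − 3233 ≡ 712 (mod 2221).
Need 8785⁻¹ mod 2221. Extended Euclid on (2221, 2122):
2221 = 1×2122 + 99
2122 = 21×99 + 43
99 = 2×43 + 13
43 = 3×13 + 4
13 = 3×4 + 1
4 = 4×1 + 0
Back-substitute:
1 = 13 − 3·4
1 = −3·43 + 10·13
1 = 10·99 − 23·43
1 = −23·2122 + 493·99
1 = 493·2221 − 516·2122
8785⁻¹ ≡ 1705 (mod 2221), so k ≡ 1705·712 ≡ 1294 (mod 2221).
x = 3233 + 8785·1294 = 11371023.

11371023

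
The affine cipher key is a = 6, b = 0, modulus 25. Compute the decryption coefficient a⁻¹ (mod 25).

21

Apply the Euclidean algorithm to 25 and 6:
25 = 4*6 + 1
6 = 6*1 + 0
gcd = 1, so the inverse exists. Back-substitute:
1 = 25 − 4·6
So 6·(-4) ≡ 1 (mod 25), and -4 ≡ 21 (mod 25).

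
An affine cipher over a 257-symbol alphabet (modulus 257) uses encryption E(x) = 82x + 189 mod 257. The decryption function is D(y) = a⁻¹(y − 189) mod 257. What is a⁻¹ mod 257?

210

Apply the Euclidean algorithm to 257 and 82:
257 = 3*82 + 11
82 = 7*11 + 5
11 = 2*5 + 1
5 = 5*1 + 0
The gcd is 1. Working backward:
1 = 11 − 2·5
1 = −2·82 + 15·11
1 = 15·257 − 47·82
So 82·(-47) ≡ 1 (mod 257), and -47 ≡ 210 (mod 257).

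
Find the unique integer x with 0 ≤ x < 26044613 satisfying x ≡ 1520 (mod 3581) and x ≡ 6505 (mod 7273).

23847399

Write x = 1520 + 3581·k. Then 3581·k ≡ 6505 − 1520 ≡ 4985 (mod 7273).
Need 3581⁻¹ mod 7273. Extended Euclid on (7273, 3581):
7273 = 2·3581 + 111
3581 = 32·111 + 29
111 = 3·29 + 24
29 = 1·24 + 5
24 = 4·5 + 4
5 = 1·4 + 1
4 = 4·1 + 0
Back-substitute:
1 = 5 − 4
1 = −24 + 5·5
1 = 5·29 − 6·24
1 = −6·111 + 23·29
1 = 23·3581 − 742·111
1 = −742·7273 + 1507·3581
3581⁻¹ ≡ 1507 (mod 7273), so k ≡ 1507·4985 ≡ 6659 (mod 7273).
x = 1520 + 3581·6659 = 23847399.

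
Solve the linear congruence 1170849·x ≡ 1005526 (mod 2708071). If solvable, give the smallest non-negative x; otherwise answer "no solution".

First find gcd(1170849, 2708071):
2708071 = 2×1170849 + 366373
1170849 = 3×366373 + 71730
366373 = 5×71730 + 7723
71730 = 9×7723 + 2223
7723 = 3×2223 + 1054
2223 = 2×1054 + 115
1054 = 9×115 + 19
115 = 6×19 + 1
19 = 19×1 + 0
gcd = 1, so a unique solution mod 2708071 exists.
Back-substitute for the Bézout coefficients:
1 = 115 − 6·19
1 = −6·1054 + 55·115
1 = 55·2223 − 116·1054
1 = −116·7723 + 403·2223
1 = 403·71730 − 3743·7723
1 = −3743·366373 + 19118·71730
1 = 19118·1170849 − 61097·366373
1 = −61097·2708071 + 141312·1170849
So 1170849·(141312) ≡ 1 (mod 2708071), giving 1170849⁻¹ ≡ 141312.
x ≡ 1170849⁻¹·1005526 ≡ 141312·1005526 ≡ 404742 (mod 2708071).

404742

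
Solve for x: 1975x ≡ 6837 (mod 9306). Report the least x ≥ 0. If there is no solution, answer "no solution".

First find gcd(1975, 9306):
9306 = 4*1975 + 1406
1975 = 1*1406 + 569
1406 = 2*569 + 268
569 = 2*268 + 33
268 = 8*33 + 4
33 = 8*4 + 1
4 = 4*1 + 0
gcd = 1, so a unique solution mod 9306 exists.
Back-substitute for the Bézout coefficients:
1 = 33 − 8·4
1 = −8·268 + 65·33
1 = 65·569 − 138·268
1 = −138·1406 + 341·569
1 = 341·1975 − 479·1406
1 = −479·9306 + 2257·1975
So 1975·(2257) ≡ 1 (mod 9306), giving 1975⁻¹ ≡ 2257.
x ≡ 1975⁻¹·6837 ≡ 2257·6837 ≡ 1761 (mod 9306).

1761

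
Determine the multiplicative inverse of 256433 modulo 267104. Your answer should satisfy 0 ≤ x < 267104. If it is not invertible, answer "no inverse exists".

18673

Apply the Euclidean algorithm to 267104 and 256433:
267104 = 1×256433 + 10671
256433 = 24×10671 + 329
10671 = 32×329 + 143
329 = 2×143 + 43
143 = 3×43 + 14
43 = 3×14 + 1
14 = 14×1 + 0
gcd = 1, so the inverse exists. Back-substitute:
1 = 43 − 3·14
1 = −3·143 + 10·43
1 = 10·329 − 23·143
1 = −23·10671 + 746·329
1 = 746·256433 − 17927·10671
1 = −17927·267104 + 18673·256433
So 256433·18673 ≡ 1 (mod 267104).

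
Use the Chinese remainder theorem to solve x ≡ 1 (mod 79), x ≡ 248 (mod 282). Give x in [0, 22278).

19988

Write x = 1 + 79·k. Then 79·k ≡ 248 − 1 ≡ 247 (mod 282).
Need 79⁻¹ mod 282. Extended Euclid on (282, 79):
282 = 3×79 + 45
79 = 1×45 + 34
45 = 1×34 + 11
34 = 3×11 + 1
11 = 11×1 + 0
Back-substitute:
1 = 34 − 3·11
1 = −3·45 + 4·34
1 = 4·79 − 7·45
1 = −7·282 + 25·79
79⁻¹ ≡ 25 (mod 282), so k ≡ 25·247 ≡ 253 (mod 282).
x = 1 + 79·253 = 19988.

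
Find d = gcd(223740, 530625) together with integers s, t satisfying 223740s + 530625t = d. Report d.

Apply Euclid's algorithm to 530625 and 223740:
530625 = 2×223740 + 83145
223740 = 2×83145 + 57450
83145 = 1×57450 + 25695
57450 = 2×25695 + 6060
25695 = 4×6060 + 1455
6060 = 4×1455 + 240
1455 = 6×240 + 15
240 = 16×15 + 0
gcd(223740, 530625) = 15.
Express as a combination:
15 = 1455 − 6·240
15 = −6·6060 + 25·1455
15 = 25·25695 − 106·6060
15 = −106·57450 + 237·25695
15 = 237·83145 − 343·57450
15 = −343·223740 + 923·83145
15 = 923·530625 − 2189·223740
So 15 = (923)·530625 + (-2189)·223740.

15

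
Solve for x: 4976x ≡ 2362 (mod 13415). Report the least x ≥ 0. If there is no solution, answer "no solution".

First find gcd(4976, 13415):
13415 = 2*4976 + 3463
4976 = 1*3463 + 1513
3463 = 2*1513 + 437
1513 = 3*437 + 202
437 = 2*202 + 33
202 = 6*33 + 4
33 = 8*4 + 1
4 = 4*1 + 0
gcd = 1, so a unique solution mod 13415 exists.
Back-substitute for the Bézout coefficients:
1 = 33 − 8·4
1 = −8·202 + 49·33
1 = 49·437 − 106·202
1 = −106·1513 + 367·437
1 = 367·3463 − 840·1513
1 = −840·4976 + 1207·3463
1 = 1207·13415 − 3254·4976
So 4976·(-3254) ≡ 1 (mod 13415), giving 4976⁻¹ ≡ 10161.
x ≡ 4976⁻¹·2362 ≡ 10161·2362 ≡ 847 (mod 13415).

847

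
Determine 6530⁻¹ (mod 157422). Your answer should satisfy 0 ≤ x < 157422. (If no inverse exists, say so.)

Compute gcd(6530, 157422):
157422 = 24×6530 + 702
6530 = 9×702 + 212
702 = 3×212 + 66
212 = 3×66 + 14
66 = 4×14 + 10
14 = 1×10 + 4
10 = 2×4 + 2
4 = 2×2 + 0
The gcd is 2, not 1, hence no inverse exists.

no inverse exists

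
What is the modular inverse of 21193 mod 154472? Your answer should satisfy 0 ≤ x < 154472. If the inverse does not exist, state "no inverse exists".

142409

Run Euclid on (154472, 21193):
154472 = 7*21193 + 6121
21193 = 3*6121 + 2830
6121 = 2*2830 + 461
2830 = 6*461 + 64
461 = 7*64 + 13
64 = 4*13 + 12
13 = 1*12 + 1
12 = 12*1 + 0
Since gcd(21193, 154472) = 1, back-substitute to write 1 as a combination:
1 = 13 − 12
1 = −64 + 5·13
1 = 5·461 − 36·64
1 = −36·2830 + 221·461
1 = 221·6121 − 478·2830
1 = −478·21193 + 1655·6121
1 = 1655·154472 − 12063·21193
Thus 21193·(-12063) ≡ 1 (mod 154472); reducing, -12063 mod 154472 = 142409.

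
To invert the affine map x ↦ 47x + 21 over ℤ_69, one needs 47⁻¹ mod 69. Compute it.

Apply the Euclidean algorithm to 69 and 47:
69 = 1·47 + 22
47 = 2·22 + 3
22 = 7·3 + 1
3 = 3·1 + 0
Since gcd(47, 69) = 1, back-substitute to write 1 as a combination:
1 = 22 − 7·3
1 = −7·47 + 15·22
1 = 15·69 − 22·47
Hence 47⁻¹ ≡ -22 ≡ 47 (mod 69).

47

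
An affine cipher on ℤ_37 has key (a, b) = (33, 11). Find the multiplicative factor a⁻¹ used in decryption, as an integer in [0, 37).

gcd(37, 33) by repeated division:
37 = 1·33 + 4
33 = 8·4 + 1
4 = 4·1 + 0
The gcd is 1. Working backward:
1 = 33 − 8·4
1 = −8·37 + 9·33
So 33·9 ≡ 1 (mod 37).

9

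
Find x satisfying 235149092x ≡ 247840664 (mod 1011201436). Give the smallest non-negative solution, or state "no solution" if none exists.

First find gcd(235149092, 1011201436):
1011201436 = 4·235149092 + 70605068
235149092 = 3·70605068 + 23333888
70605068 = 3·23333888 + 603404
23333888 = 38·603404 + 404536
603404 = 1·404536 + 198868
404536 = 2·198868 + 6800
198868 = 29·6800 + 1668
6800 = 4·1668 + 128
1668 = 13·128 + 4
128 = 32·4 + 0
gcd = 4 and 4 | 247840664, so solutions exist. Divide through by 4: 58787273x ≡ 61960166 (mod 252800359).
Now find 58787273⁻¹ mod 252800359:
252800359 = 4*58787273 + 17651267
58787273 = 3*17651267 + 5833472
17651267 = 3*5833472 + 150851
5833472 = 38*150851 + 101134
150851 = 1*101134 + 49717
101134 = 2*49717 + 1700
49717 = 29*1700 + 417
1700 = 4*417 + 32
417 = 13*32 + 1
32 = 32*1 + 0
Back-substitute:
1 = 417 − 13·32
1 = −13·1700 + 53·417
1 = 53·49717 − 1550·1700
1 = −1550·101134 + 3153·49717
1 = 3153·150851 − 4703·101134
1 = −4703·5833472 + 181867·150851
1 = 181867·17651267 − 550304·5833472
1 = −550304·58787273 + 1832779·17651267
1 = 1832779·252800359 − 7881420·58787273
So 58787273·(-7881420) ≡ 1 (mod 252800359), i.e. 58787273⁻¹ ≡ 244918939.
Then x ≡ 244918939·61960166 ≡ 109164221 (mod 252800359); the smallest non-negative solution is x = 109164221.

109164221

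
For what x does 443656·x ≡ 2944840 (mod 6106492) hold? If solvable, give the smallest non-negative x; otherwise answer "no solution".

First find gcd(443656, 6106492):
6106492 = 13×443656 + 338964
443656 = 1×338964 + 104692
338964 = 3×104692 + 24888
104692 = 4×24888 + 5140
24888 = 4×5140 + 4328
5140 = 1×4328 + 812
4328 = 5×812 + 268
812 = 3×268 + 8
268 = 33×8 + 4
8 = 2×4 + 0
gcd = 4 and 4 | 2944840, so solutions exist. Divide through by 4: 110914x ≡ 736210 (mod 1526623).
Now find 110914⁻¹ mod 1526623:
1526623 = 13·110914 + 84741
110914 = 1·84741 + 26173
84741 = 3·26173 + 6222
26173 = 4·6222 + 1285
6222 = 4·1285 + 1082
1285 = 1·1082 + 203
1082 = 5·203 + 67
203 = 3·67 + 2
67 = 33·2 + 1
2 = 2·1 + 0
Back-substitute:
1 = 67 − 33·2
1 = −33·203 + 100·67
1 = 100·1082 − 533·203
1 = −533·1285 + 633·1082
1 = 633·6222 − 3065·1285
1 = −3065·26173 + 12893·6222
1 = 12893·84741 − 41744·26173
1 = −41744·110914 + 54637·84741
1 = 54637·1526623 − 752025·110914
So 110914·(-752025) ≡ 1 (mod 1526623), i.e. 110914⁻¹ ≡ 774598.
Then x ≡ 774598·736210 ≡ 1351799 (mod 1526623); the smallest non-negative solution is x = 1351799.

1351799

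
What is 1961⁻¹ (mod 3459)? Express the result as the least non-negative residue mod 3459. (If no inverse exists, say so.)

3332

Run Euclid on (3459, 1961):
3459 = 1*1961 + 1498
1961 = 1*1498 + 463
1498 = 3*463 + 109
463 = 4*109 + 27
109 = 4*27 + 1
27 = 27*1 + 0
The gcd is 1. Working backward:
1 = 109 − 4·27
1 = −4·463 + 17·109
1 = 17·1498 − 55·463
1 = −55·1961 + 72·1498
1 = 72·3459 − 127·1961
Hence 1961⁻¹ ≡ -127 ≡ 3332 (mod 3459).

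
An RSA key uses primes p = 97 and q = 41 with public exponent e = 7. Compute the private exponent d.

2743

φ(n) = (p−1)(q−1) = 96·40 = 3840.
Need d with 7·d ≡ 1 (mod 3840). Apply the extended Euclidean algorithm:
3840 = 548*7 + 4
7 = 1*4 + 3
4 = 1*3 + 1
3 = 3*1 + 0
Back-substitute:
1 = 4 − 3
1 = −7 + 2·4
1 = 2·3840 − 1097·7
So 7·(-1097) ≡ 1 (mod 3840), hence d ≡ -1097 ≡ 2743 (mod 3840).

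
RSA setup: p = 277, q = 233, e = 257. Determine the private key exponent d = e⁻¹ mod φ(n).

φ(n) = (p−1)(q−1) = 276·232 = 64032.
Need d with 257·d ≡ 1 (mod 64032). Apply the extended Euclidean algorithm:
64032 = 249*257 + 39
257 = 6*39 + 23
39 = 1*23 + 16
23 = 1*16 + 7
16 = 2*7 + 2
7 = 3*2 + 1
2 = 2*1 + 0
Back-substitute:
1 = 7 − 3·2
1 = −3·16 + 7·7
1 = 7·23 − 10·16
1 = −10·39 + 17·23
1 = 17·257 − 112·39
1 = −112·64032 + 27905·257
So 257·27905 ≡ 1 (mod 64032), hence d = 27905.

27905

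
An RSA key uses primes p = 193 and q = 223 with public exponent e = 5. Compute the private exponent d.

8525

φ(n) = (p−1)(q−1) = 192·222 = 42624.
Need d with 5·d ≡ 1 (mod 42624). Apply the extended Euclidean algorithm:
42624 = 8524·5 + 4
5 = 1·4 + 1
4 = 4·1 + 0
Back-substitute:
1 = 5 − 4
1 = −42624 + 8525·5
So 5·8525 ≡ 1 (mod 42624), hence d = 8525.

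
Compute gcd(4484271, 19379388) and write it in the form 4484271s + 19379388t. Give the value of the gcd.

Apply Euclid's algorithm to 19379388 and 4484271:
19379388 = 4*4484271 + 1442304
4484271 = 3*1442304 + 157359
1442304 = 9*157359 + 26073
157359 = 6*26073 + 921
26073 = 28*921 + 285
921 = 3*285 + 66
285 = 4*66 + 21
66 = 3*21 + 3
21 = 7*3 + 0
gcd(4484271, 19379388) = 3.
Back-substituting:
3 = 66 − 3·21
3 = −3·285 + 13·66
3 = 13·921 − 42·285
3 = −42·26073 + 1189·921
3 = 1189·157359 − 7176·26073
3 = −7176·1442304 + 65773·157359
3 = 65773·4484271 − 204495·1442304
3 = −204495·19379388 + 883753·4484271
So 3 = (-204495)·19379388 + (883753)·4484271.

3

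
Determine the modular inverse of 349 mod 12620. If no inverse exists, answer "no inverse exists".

Extended Euclidean algorithm:
12620 = 36·349 + 56
349 = 6·56 + 13
56 = 4·13 + 4
13 = 3·4 + 1
4 = 4·1 + 0
gcd = 1, so the inverse exists. Back-substitute:
1 = 13 − 3·4
1 = −3·56 + 13·13
1 = 13·349 − 81·56
1 = −81·12620 + 2929·349
So 349·2929 ≡ 1 (mod 12620).

2929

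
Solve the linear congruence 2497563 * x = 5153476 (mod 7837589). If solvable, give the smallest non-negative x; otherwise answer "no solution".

3387048

First find gcd(2497563, 7837589):
7837589 = 3*2497563 + 344900
2497563 = 7*344900 + 83263
344900 = 4*83263 + 11848
83263 = 7*11848 + 327
11848 = 36*327 + 76
327 = 4*76 + 23
76 = 3*23 + 7
23 = 3*7 + 2
7 = 3*2 + 1
2 = 2*1 + 0
gcd = 1, so a unique solution mod 7837589 exists.
Back-substitute for the Bézout coefficients:
1 = 7 − 3·2
1 = −3·23 + 10·7
1 = 10·76 − 33·23
1 = −33·327 + 142·76
1 = 142·11848 − 5145·327
1 = −5145·83263 + 36157·11848
1 = 36157·344900 − 149773·83263
1 = −149773·2497563 + 1084568·344900
1 = 1084568·7837589 − 3403477·2497563
So 2497563·(-3403477) ≡ 1 (mod 7837589), giving 2497563⁻¹ ≡ 4434112.
x ≡ 2497563⁻¹·5153476 ≡ 4434112·5153476 ≡ 3387048 (mod 7837589).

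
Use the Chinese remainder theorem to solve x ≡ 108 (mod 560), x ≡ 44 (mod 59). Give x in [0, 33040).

Write x = 108 + 560·k. Then 560·k ≡ 44 − 108 ≡ 54 (mod 59).
Need 560⁻¹ mod 59. Extended Euclid on (59, 29):
59 = 2×29 + 1
29 = 29×1 + 0
Back-substitute:
1 = 59 − 2·29
560⁻¹ ≡ 57 (mod 59), so k ≡ 57·54 ≡ 10 (mod 59).
x = 108 + 560·10 = 5708.

5708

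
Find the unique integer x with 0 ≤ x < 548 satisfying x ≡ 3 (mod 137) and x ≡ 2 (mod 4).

Write x = 3 + 137·k. Then 137·k ≡ 2 − 3 ≡ 3 (mod 4).
Need 137⁻¹ mod 4. Extended Euclid on (4, 1):
4 = 4*1 + 0
137⁻¹ ≡ 1 (mod 4), so k ≡ 1·3 ≡ 3 (mod 4).
x = 3 + 137·3 = 414.

414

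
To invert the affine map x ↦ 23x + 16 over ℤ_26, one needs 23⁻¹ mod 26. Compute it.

17

gcd(26, 23) by repeated division:
26 = 1*23 + 3
23 = 7*3 + 2
3 = 1*2 + 1
2 = 2*1 + 0
Since gcd(23, 26) = 1, back-substitute to write 1 as a combination:
1 = 3 − 2
1 = −23 + 8·3
1 = 8·26 − 9·23
Hence 23⁻¹ ≡ -9 ≡ 17 (mod 26).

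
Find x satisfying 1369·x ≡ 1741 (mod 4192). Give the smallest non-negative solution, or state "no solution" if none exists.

First find gcd(1369, 4192):
4192 = 3×1369 + 85
1369 = 16×85 + 9
85 = 9×9 + 4
9 = 2×4 + 1
4 = 4×1 + 0
gcd = 1, so a unique solution mod 4192 exists.
Back-substitute for the Bézout coefficients:
1 = 9 − 2·4
1 = −2·85 + 19·9
1 = 19·1369 − 306·85
1 = −306·4192 + 937·1369
So 1369·(937) ≡ 1 (mod 4192), giving 1369⁻¹ ≡ 937.
x ≡ 1369⁻¹·1741 ≡ 937·1741 ≡ 629 (mod 4192).

629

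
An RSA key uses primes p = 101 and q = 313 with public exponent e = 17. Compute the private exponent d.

φ(n) = (p−1)(q−1) = 100·312 = 31200.
Need d with 17·d ≡ 1 (mod 31200). Apply the extended Euclidean algorithm:
31200 = 1835·17 + 5
17 = 3·5 + 2
5 = 2·2 + 1
2 = 2·1 + 0
Back-substitute:
1 = 5 − 2·2
1 = −2·17 + 7·5
1 = 7·31200 − 12847·17
So 17·(-12847) ≡ 1 (mod 31200), hence d ≡ -12847 ≡ 18353 (mod 31200).

18353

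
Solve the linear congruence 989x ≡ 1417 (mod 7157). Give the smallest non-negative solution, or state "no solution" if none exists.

6717

First find gcd(989, 7157):
7157 = 7·989 + 234
989 = 4·234 + 53
234 = 4·53 + 22
53 = 2·22 + 9
22 = 2·9 + 4
9 = 2·4 + 1
4 = 4·1 + 0
gcd = 1, so a unique solution mod 7157 exists.
Back-substitute for the Bézout coefficients:
1 = 9 − 2·4
1 = −2·22 + 5·9
1 = 5·53 − 12·22
1 = −12·234 + 53·53
1 = 53·989 − 224·234
1 = −224·7157 + 1621·989
So 989·(1621) ≡ 1 (mod 7157), giving 989⁻¹ ≡ 1621.
x ≡ 989⁻¹·1417 ≡ 1621·1417 ≡ 6717 (mod 7157).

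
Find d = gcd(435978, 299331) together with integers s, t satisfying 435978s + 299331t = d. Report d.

9

Repeated division:
435978 = 1×299331 + 136647
299331 = 2×136647 + 26037
136647 = 5×26037 + 6462
26037 = 4×6462 + 189
6462 = 34×189 + 36
189 = 5×36 + 9
36 = 4×9 + 0
gcd(435978, 299331) = 9.
Working backward:
9 = 189 − 5·36
9 = −5·6462 + 171·189
9 = 171·26037 − 689·6462
9 = −689·136647 + 3616·26037
9 = 3616·299331 − 7921·136647
9 = −7921·435978 + 11537·299331
So 9 = (-7921)·435978 + (11537)·299331.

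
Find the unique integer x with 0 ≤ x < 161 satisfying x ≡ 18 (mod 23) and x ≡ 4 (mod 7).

Write x = 18 + 23·k. Then 23·k ≡ 4 − 18 ≡ 0 (mod 7).
Need 23⁻¹ mod 7. Extended Euclid on (7, 2):
7 = 3×2 + 1
2 = 2×1 + 0
Back-substitute:
1 = 7 − 3·2
23⁻¹ ≡ 4 (mod 7), so k ≡ 4·0 ≡ 0 (mod 7).
x = 18 + 23·0 = 18.

18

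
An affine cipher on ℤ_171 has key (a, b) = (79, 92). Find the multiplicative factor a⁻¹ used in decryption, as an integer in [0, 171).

Extended Euclidean algorithm:
171 = 2×79 + 13
79 = 6×13 + 1
13 = 13×1 + 0
gcd = 1, so the inverse exists. Back-substitute:
1 = 79 − 6·13
1 = −6·171 + 13·79
So 79·13 ≡ 1 (mod 171).

13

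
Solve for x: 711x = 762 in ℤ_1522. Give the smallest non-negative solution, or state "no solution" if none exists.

624

First find gcd(711, 1522):
1522 = 2·711 + 100
711 = 7·100 + 11
100 = 9·11 + 1
11 = 11·1 + 0
gcd = 1, so a unique solution mod 1522 exists.
Back-substitute for the Bézout coefficients:
1 = 100 − 9·11
1 = −9·711 + 64·100
1 = 64·1522 − 137·711
So 711·(-137) ≡ 1 (mod 1522), giving 711⁻¹ ≡ 1385.
x ≡ 711⁻¹·762 ≡ 1385·762 ≡ 624 (mod 1522).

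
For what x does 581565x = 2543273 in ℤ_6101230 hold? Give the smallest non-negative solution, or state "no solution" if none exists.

gcd(581565, 6101230):
6101230 = 10·581565 + 285580
581565 = 2·285580 + 10405
285580 = 27·10405 + 4645
10405 = 2·4645 + 1115
4645 = 4·1115 + 185
1115 = 6·185 + 5
185 = 37·5 + 0
gcd = 5, but 5 ∤ 2543273, so the congruence has no solution.

no solution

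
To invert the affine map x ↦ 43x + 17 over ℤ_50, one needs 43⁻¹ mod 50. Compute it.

7

Apply the Euclidean algorithm to 50 and 43:
50 = 1·43 + 7
43 = 6·7 + 1
7 = 7·1 + 0
The gcd is 1. Working backward:
1 = 43 − 6·7
1 = −6·50 + 7·43
So 43·7 ≡ 1 (mod 50).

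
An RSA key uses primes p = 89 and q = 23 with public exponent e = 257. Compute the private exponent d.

113

φ(n) = (p−1)(q−1) = 88·22 = 1936.
Need d with 257·d ≡ 1 (mod 1936). Apply the extended Euclidean algorithm:
1936 = 7*257 + 137
257 = 1*137 + 120
137 = 1*120 + 17
120 = 7*17 + 1
17 = 17*1 + 0
Back-substitute:
1 = 120 − 7·17
1 = −7·137 + 8·120
1 = 8·257 − 15·137
1 = −15·1936 + 113·257
So 257·113 ≡ 1 (mod 1936), hence d = 113.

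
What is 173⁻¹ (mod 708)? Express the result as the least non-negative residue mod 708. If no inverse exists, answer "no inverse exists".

221

gcd(708, 173) by repeated division:
708 = 4*173 + 16
173 = 10*16 + 13
16 = 1*13 + 3
13 = 4*3 + 1
3 = 3*1 + 0
Since gcd(173, 708) = 1, back-substitute to write 1 as a combination:
1 = 13 − 4·3
1 = −4·16 + 5·13
1 = 5·173 − 54·16
1 = −54·708 + 221·173
So 173·221 ≡ 1 (mod 708).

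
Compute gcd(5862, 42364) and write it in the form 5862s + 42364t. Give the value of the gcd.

2

Euclidean algorithm:
42364 = 7·5862 + 1330
5862 = 4·1330 + 542
1330 = 2·542 + 246
542 = 2·246 + 50
246 = 4·50 + 46
50 = 1·46 + 4
46 = 11·4 + 2
4 = 2·2 + 0
gcd(5862, 42364) = 2.
Back-substituting:
2 = 46 − 11·4
2 = −11·50 + 12·46
2 = 12·246 − 59·50
2 = −59·542 + 130·246
2 = 130·1330 − 319·542
2 = −319·5862 + 1406·1330
2 = 1406·42364 − 10161·5862
So 2 = (1406)·42364 + (-10161)·5862.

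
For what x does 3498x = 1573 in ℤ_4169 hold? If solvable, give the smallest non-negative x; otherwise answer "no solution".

66

First find gcd(3498, 4169):
4169 = 1·3498 + 671
3498 = 5·671 + 143
671 = 4·143 + 99
143 = 1·99 + 44
99 = 2·44 + 11
44 = 4·11 + 0
gcd = 11 and 11 | 1573, so solutions exist. Divide through by 11: 318x ≡ 143 (mod 379).
Now find 318⁻¹ mod 379:
379 = 1·318 + 61
318 = 5·61 + 13
61 = 4·13 + 9
13 = 1·9 + 4
9 = 2·4 + 1
4 = 4·1 + 0
Back-substitute:
1 = 9 − 2·4
1 = −2·13 + 3·9
1 = 3·61 − 14·13
1 = −14·318 + 73·61
1 = 73·379 − 87·318
So 318·(-87) ≡ 1 (mod 379), i.e. 318⁻¹ ≡ 292.
Then x ≡ 292·143 ≡ 66 (mod 379); the smallest non-negative solution is x = 66.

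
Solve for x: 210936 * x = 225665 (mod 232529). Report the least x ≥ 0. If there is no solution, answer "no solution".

6720

First find gcd(210936, 232529):
232529 = 1·210936 + 21593
210936 = 9·21593 + 16599
21593 = 1·16599 + 4994
16599 = 3·4994 + 1617
4994 = 3·1617 + 143
1617 = 11·143 + 44
143 = 3·44 + 11
44 = 4·11 + 0
gcd = 11 and 11 | 225665, so solutions exist. Divide through by 11: 19176x ≡ 20515 (mod 21139).
Now find 19176⁻¹ mod 21139:
21139 = 1*19176 + 1963
19176 = 9*1963 + 1509
1963 = 1*1509 + 454
1509 = 3*454 + 147
454 = 3*147 + 13
147 = 11*13 + 4
13 = 3*4 + 1
4 = 4*1 + 0
Back-substitute:
1 = 13 − 3·4
1 = −3·147 + 34·13
1 = 34·454 − 105·147
1 = −105·1509 + 349·454
1 = 349·1963 − 454·1509
1 = −454·19176 + 4435·1963
1 = 4435·21139 − 4889·19176
So 19176·(-4889) ≡ 1 (mod 21139), i.e. 19176⁻¹ ≡ 16250.
Then x ≡ 16250·20515 ≡ 6720 (mod 21139); the smallest non-negative solution is x = 6720.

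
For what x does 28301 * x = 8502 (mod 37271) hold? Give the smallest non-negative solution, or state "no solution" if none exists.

2168

First find gcd(28301, 37271):
37271 = 1*28301 + 8970
28301 = 3*8970 + 1391
8970 = 6*1391 + 624
1391 = 2*624 + 143
624 = 4*143 + 52
143 = 2*52 + 39
52 = 1*39 + 13
39 = 3*13 + 0
gcd = 13 and 13 | 8502, so solutions exist. Divide through by 13: 2177x ≡ 654 (mod 2867).
Now find 2177⁻¹ mod 2867:
2867 = 1·2177 + 690
2177 = 3·690 + 107
690 = 6·107 + 48
107 = 2·48 + 11
48 = 4·11 + 4
11 = 2·4 + 3
4 = 1·3 + 1
3 = 3·1 + 0
Back-substitute:
1 = 4 − 3
1 = −11 + 3·4
1 = 3·48 − 13·11
1 = −13·107 + 29·48
1 = 29·690 − 187·107
1 = −187·2177 + 590·690
1 = 590·2867 − 777·2177
So 2177·(-777) ≡ 1 (mod 2867), i.e. 2177⁻¹ ≡ 2090.
Then x ≡ 2090·654 ≡ 2168 (mod 2867); the smallest non-negative solution is x = 2168.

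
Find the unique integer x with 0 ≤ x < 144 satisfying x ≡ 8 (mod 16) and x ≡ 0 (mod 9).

72

Write x = 8 + 16·k. Then 16·k ≡ 0 − 8 ≡ 1 (mod 9).
Need 16⁻¹ mod 9. Extended Euclid on (9, 7):
9 = 1*7 + 2
7 = 3*2 + 1
2 = 2*1 + 0
Back-substitute:
1 = 7 − 3·2
1 = −3·9 + 4·7
16⁻¹ ≡ 4 (mod 9), so k ≡ 4·1 ≡ 4 (mod 9).
x = 8 + 16·4 = 72.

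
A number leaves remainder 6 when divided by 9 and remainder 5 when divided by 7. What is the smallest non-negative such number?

33

Write x = 6 + 9·k. Then 9·k ≡ 5 − 6 ≡ 6 (mod 7).
Need 9⁻¹ mod 7. Extended Euclid on (7, 2):
7 = 3×2 + 1
2 = 2×1 + 0
Back-substitute:
1 = 7 − 3·2
9⁻¹ ≡ 4 (mod 7), so k ≡ 4·6 ≡ 3 (mod 7).
x = 6 + 9·3 = 33.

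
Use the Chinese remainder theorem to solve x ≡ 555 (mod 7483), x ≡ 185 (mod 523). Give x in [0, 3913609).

Write x = 555 + 7483·k. Then 7483·k ≡ 185 − 555 ≡ 153 (mod 523).
Need 7483⁻¹ mod 523. Extended Euclid on (523, 161):
523 = 3*161 + 40
161 = 4*40 + 1
40 = 40*1 + 0
Back-substitute:
1 = 161 − 4·40
1 = −4·523 + 13·161
7483⁻¹ ≡ 13 (mod 523), so k ≡ 13·153 ≡ 420 (mod 523).
x = 555 + 7483·420 = 3143415.

3143415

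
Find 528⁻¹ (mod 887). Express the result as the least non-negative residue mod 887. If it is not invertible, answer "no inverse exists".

Run Euclid on (887, 528):
887 = 1×528 + 359
528 = 1×359 + 169
359 = 2×169 + 21
169 = 8×21 + 1
21 = 21×1 + 0
gcd = 1, so the inverse exists. Back-substitute:
1 = 169 − 8·21
1 = −8·359 + 17·169
1 = 17·528 − 25·359
1 = −25·887 + 42·528
So 528·42 ≡ 1 (mod 887).

42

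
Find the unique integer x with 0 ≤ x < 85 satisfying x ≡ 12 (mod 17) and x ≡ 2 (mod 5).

Write x = 12 + 17·k. Then 17·k ≡ 2 − 12 ≡ 0 (mod 5).
Need 17⁻¹ mod 5. Extended Euclid on (5, 2):
5 = 2*2 + 1
2 = 2*1 + 0
Back-substitute:
1 = 5 − 2·2
17⁻¹ ≡ 3 (mod 5), so k ≡ 3·0 ≡ 0 (mod 5).
x = 12 + 17·0 = 12.

12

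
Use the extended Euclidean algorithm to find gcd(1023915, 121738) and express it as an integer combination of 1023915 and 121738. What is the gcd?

1

Repeated division:
1023915 = 8*121738 + 50011
121738 = 2*50011 + 21716
50011 = 2*21716 + 6579
21716 = 3*6579 + 1979
6579 = 3*1979 + 642
1979 = 3*642 + 53
642 = 12*53 + 6
53 = 8*6 + 5
6 = 1*5 + 1
5 = 5*1 + 0
gcd(1023915, 121738) = 1.
Working backward:
1 = 6 − 5
1 = −53 + 9·6
1 = 9·642 − 109·53
1 = −109·1979 + 336·642
1 = 336·6579 − 1117·1979
1 = −1117·21716 + 3687·6579
1 = 3687·50011 − 8491·21716
1 = −8491·121738 + 20669·50011
1 = 20669·1023915 − 173843·121738
So 1 = (20669)·1023915 + (-173843)·121738.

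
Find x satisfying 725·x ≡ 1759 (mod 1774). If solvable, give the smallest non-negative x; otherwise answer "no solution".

First find gcd(725, 1774):
1774 = 2×725 + 324
725 = 2×324 + 77
324 = 4×77 + 16
77 = 4×16 + 13
16 = 1×13 + 3
13 = 4×3 + 1
3 = 3×1 + 0
gcd = 1, so a unique solution mod 1774 exists.
Back-substitute for the Bézout coefficients:
1 = 13 − 4·3
1 = −4·16 + 5·13
1 = 5·77 − 24·16
1 = −24·324 + 101·77
1 = 101·725 − 226·324
1 = −226·1774 + 553·725
So 725·(553) ≡ 1 (mod 1774), giving 725⁻¹ ≡ 553.
x ≡ 725⁻¹·1759 ≡ 553·1759 ≡ 575 (mod 1774).

575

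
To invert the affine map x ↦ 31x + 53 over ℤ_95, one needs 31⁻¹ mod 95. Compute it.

gcd(95, 31) by repeated division:
95 = 3·31 + 2
31 = 15·2 + 1
2 = 2·1 + 0
The gcd is 1. Working backward:
1 = 31 − 15·2
1 = −15·95 + 46·31
So 31·46 ≡ 1 (mod 95).

46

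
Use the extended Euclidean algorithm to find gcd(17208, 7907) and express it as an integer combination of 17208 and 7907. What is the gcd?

1

Apply Euclid's algorithm to 17208 and 7907:
17208 = 2*7907 + 1394
7907 = 5*1394 + 937
1394 = 1*937 + 457
937 = 2*457 + 23
457 = 19*23 + 20
23 = 1*20 + 3
20 = 6*3 + 2
3 = 1*2 + 1
2 = 2*1 + 0
gcd(17208, 7907) = 1.
Back-substituting:
1 = 3 − 2
1 = −20 + 7·3
1 = 7·23 − 8·20
1 = −8·457 + 159·23
1 = 159·937 − 326·457
1 = −326·1394 + 485·937
1 = 485·7907 − 2751·1394
1 = −2751·17208 + 5987·7907
So 1 = (-2751)·17208 + (5987)·7907.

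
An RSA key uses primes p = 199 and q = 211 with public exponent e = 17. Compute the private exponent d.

22013

φ(n) = (p−1)(q−1) = 198·210 = 41580.
Need d with 17·d ≡ 1 (mod 41580). Apply the extended Euclidean algorithm:
41580 = 2445·17 + 15
17 = 1·15 + 2
15 = 7·2 + 1
2 = 2·1 + 0
Back-substitute:
1 = 15 − 7·2
1 = −7·17 + 8·15
1 = 8·41580 − 19567·17
So 17·(-19567) ≡ 1 (mod 41580), hence d ≡ -19567 ≡ 22013 (mod 41580).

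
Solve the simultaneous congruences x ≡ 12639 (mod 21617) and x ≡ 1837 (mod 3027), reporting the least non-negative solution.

Write x = 12639 + 21617·k. Then 21617·k ≡ 1837 − 12639 ≡ 1306 (mod 3027).
Need 21617⁻¹ mod 3027. Extended Euclid on (3027, 428):
3027 = 7×428 + 31
428 = 13×31 + 25
31 = 1×25 + 6
25 = 4×6 + 1
6 = 6×1 + 0
Back-substitute:
1 = 25 − 4·6
1 = −4·31 + 5·25
1 = 5·428 − 69·31
1 = −69·3027 + 488·428
21617⁻¹ ≡ 488 (mod 3027), so k ≡ 488·1306 ≡ 1658 (mod 3027).
x = 12639 + 21617·1658 = 35853625.

35853625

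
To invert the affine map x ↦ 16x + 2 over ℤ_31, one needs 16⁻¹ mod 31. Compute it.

gcd(31, 16) by repeated division:
31 = 1·16 + 15
16 = 1·15 + 1
15 = 15·1 + 0
The gcd is 1. Working backward:
1 = 16 − 15
1 = −31 + 2·16
So 16·2 ≡ 1 (mod 31).

2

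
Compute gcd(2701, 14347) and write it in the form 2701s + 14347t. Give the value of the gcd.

Euclidean algorithm:
14347 = 5×2701 + 842
2701 = 3×842 + 175
842 = 4×175 + 142
175 = 1×142 + 33
142 = 4×33 + 10
33 = 3×10 + 3
10 = 3×3 + 1
3 = 3×1 + 0
gcd(2701, 14347) = 1.
Back-substituting:
1 = 10 − 3·3
1 = −3·33 + 10·10
1 = 10·142 − 43·33
1 = −43·175 + 53·142
1 = 53·842 − 255·175
1 = −255·2701 + 818·842
1 = 818·14347 − 4345·2701
So 1 = (818)·14347 + (-4345)·2701.

1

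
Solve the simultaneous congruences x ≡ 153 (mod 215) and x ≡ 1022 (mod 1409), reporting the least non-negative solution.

105288

Write x = 153 + 215·k. Then 215·k ≡ 1022 − 153 ≡ 869 (mod 1409).
Need 215⁻¹ mod 1409. Extended Euclid on (1409, 215):
1409 = 6×215 + 119
215 = 1×119 + 96
119 = 1×96 + 23
96 = 4×23 + 4
23 = 5×4 + 3
4 = 1×3 + 1
3 = 3×1 + 0
Back-substitute:
1 = 4 − 3
1 = −23 + 6·4
1 = 6·96 − 25·23
1 = −25·119 + 31·96
1 = 31·215 − 56·119
1 = −56·1409 + 367·215
215⁻¹ ≡ 367 (mod 1409), so k ≡ 367·869 ≡ 489 (mod 1409).
x = 153 + 215·489 = 105288.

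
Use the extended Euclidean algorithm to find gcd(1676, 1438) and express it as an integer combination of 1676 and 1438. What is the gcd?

2

Repeated division:
1676 = 1*1438 + 238
1438 = 6*238 + 10
238 = 23*10 + 8
10 = 1*8 + 2
8 = 4*2 + 0
gcd(1676, 1438) = 2.
Working backward:
2 = 10 − 8
2 = −238 + 24·10
2 = 24·1438 − 145·238
2 = −145·1676 + 169·1438
So 2 = (-145)·1676 + (169)·1438.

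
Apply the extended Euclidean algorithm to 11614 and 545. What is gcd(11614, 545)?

Apply Euclid's algorithm to 11614 and 545:
11614 = 21*545 + 169
545 = 3*169 + 38
169 = 4*38 + 17
38 = 2*17 + 4
17 = 4*4 + 1
4 = 4*1 + 0
gcd(11614, 545) = 1.
Express as a combination:
1 = 17 − 4·4
1 = −4·38 + 9·17
1 = 9·169 − 40·38
1 = −40·545 + 129·169
1 = 129·11614 − 2749·545
So 1 = (129)·11614 + (-2749)·545.

1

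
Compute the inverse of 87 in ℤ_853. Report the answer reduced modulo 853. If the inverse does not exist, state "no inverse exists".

402

Extended Euclidean algorithm:
853 = 9×87 + 70
87 = 1×70 + 17
70 = 4×17 + 2
17 = 8×2 + 1
2 = 2×1 + 0
gcd = 1, so the inverse exists. Back-substitute:
1 = 17 − 8·2
1 = −8·70 + 33·17
1 = 33·87 − 41·70
1 = −41·853 + 402·87
So 87·402 ≡ 1 (mod 853).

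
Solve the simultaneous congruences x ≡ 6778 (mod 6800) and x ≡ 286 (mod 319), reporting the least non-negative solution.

Write x = 6778 + 6800·k. Then 6800·k ≡ 286 − 6778 ≡ 207 (mod 319).
Need 6800⁻¹ mod 319. Extended Euclid on (319, 101):
319 = 3×101 + 16
101 = 6×16 + 5
16 = 3×5 + 1
5 = 5×1 + 0
Back-substitute:
1 = 16 − 3·5
1 = −3·101 + 19·16
1 = 19·319 − 60·101
6800⁻¹ ≡ 259 (mod 319), so k ≡ 259·207 ≡ 21 (mod 319).
x = 6778 + 6800·21 = 149578.

149578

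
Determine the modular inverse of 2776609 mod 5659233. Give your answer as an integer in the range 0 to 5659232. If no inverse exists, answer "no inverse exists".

4346797

Apply the Euclidean algorithm to 5659233 and 2776609:
5659233 = 2*2776609 + 106015
2776609 = 26*106015 + 20219
106015 = 5*20219 + 4920
20219 = 4*4920 + 539
4920 = 9*539 + 69
539 = 7*69 + 56
69 = 1*56 + 13
56 = 4*13 + 4
13 = 3*4 + 1
4 = 4*1 + 0
Since gcd(2776609, 5659233) = 1, back-substitute to write 1 as a combination:
1 = 13 − 3·4
1 = −3·56 + 13·13
1 = 13·69 − 16·56
1 = −16·539 + 125·69
1 = 125·4920 − 1141·539
1 = −1141·20219 + 4689·4920
1 = 4689·106015 − 24586·20219
1 = −24586·2776609 + 643925·106015
1 = 643925·5659233 − 1312436·2776609
Hence 2776609⁻¹ ≡ -1312436 ≡ 4346797 (mod 5659233).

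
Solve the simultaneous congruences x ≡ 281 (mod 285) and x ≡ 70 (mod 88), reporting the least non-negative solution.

Write x = 281 + 285·k. Then 285·k ≡ 70 − 281 ≡ 53 (mod 88).
Need 285⁻¹ mod 88. Extended Euclid on (88, 21):
88 = 4*21 + 4
21 = 5*4 + 1
4 = 4*1 + 0
Back-substitute:
1 = 21 − 5·4
1 = −5·88 + 21·21
285⁻¹ ≡ 21 (mod 88), so k ≡ 21·53 ≡ 57 (mod 88).
x = 281 + 285·57 = 16526.

16526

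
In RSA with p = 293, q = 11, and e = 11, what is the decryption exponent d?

531

φ(n) = (p−1)(q−1) = 292·10 = 2920.
Need d with 11·d ≡ 1 (mod 2920). Apply the extended Euclidean algorithm:
2920 = 265*11 + 5
11 = 2*5 + 1
5 = 5*1 + 0
Back-substitute:
1 = 11 − 2·5
1 = −2·2920 + 531·11
So 11·531 ≡ 1 (mod 2920), hence d = 531.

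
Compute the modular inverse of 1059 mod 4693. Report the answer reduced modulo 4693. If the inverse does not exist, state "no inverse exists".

3625

gcd(4693, 1059) by repeated division:
4693 = 4×1059 + 457
1059 = 2×457 + 145
457 = 3×145 + 22
145 = 6×22 + 13
22 = 1×13 + 9
13 = 1×9 + 4
9 = 2×4 + 1
4 = 4×1 + 0
gcd = 1, so the inverse exists. Back-substitute:
1 = 9 − 2·4
1 = −2·13 + 3·9
1 = 3·22 − 5·13
1 = −5·145 + 33·22
1 = 33·457 − 104·145
1 = −104·1059 + 241·457
1 = 241·4693 − 1068·1059
Hence 1059⁻¹ ≡ -1068 ≡ 3625 (mod 4693).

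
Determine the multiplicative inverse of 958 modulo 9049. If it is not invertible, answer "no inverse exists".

Run Euclid on (9049, 958):
9049 = 9·958 + 427
958 = 2·427 + 104
427 = 4·104 + 11
104 = 9·11 + 5
11 = 2·5 + 1
5 = 5·1 + 0
gcd = 1, so the inverse exists. Back-substitute:
1 = 11 − 2·5
1 = −2·104 + 19·11
1 = 19·427 − 78·104
1 = −78·958 + 175·427
1 = 175·9049 − 1653·958
Thus 958·(-1653) ≡ 1 (mod 9049); reducing, -1653 mod 9049 = 7396.

7396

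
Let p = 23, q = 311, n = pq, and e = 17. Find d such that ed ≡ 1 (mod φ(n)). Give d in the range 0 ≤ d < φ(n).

4413

φ(n) = (p−1)(q−1) = 22·310 = 6820.
Need d with 17·d ≡ 1 (mod 6820). Apply the extended Euclidean algorithm:
6820 = 401×17 + 3
17 = 5×3 + 2
3 = 1×2 + 1
2 = 2×1 + 0
Back-substitute:
1 = 3 − 2
1 = −17 + 6·3
1 = 6·6820 − 2407·17
So 17·(-2407) ≡ 1 (mod 6820), hence d ≡ -2407 ≡ 4413 (mod 6820).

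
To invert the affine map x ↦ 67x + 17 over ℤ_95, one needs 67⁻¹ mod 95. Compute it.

gcd(95, 67) by repeated division:
95 = 1×67 + 28
67 = 2×28 + 11
28 = 2×11 + 6
11 = 1×6 + 5
6 = 1×5 + 1
5 = 5×1 + 0
Since gcd(67, 95) = 1, back-substitute to write 1 as a combination:
1 = 6 − 5
1 = −11 + 2·6
1 = 2·28 − 5·11
1 = −5·67 + 12·28
1 = 12·95 − 17·67
So 67·(-17) ≡ 1 (mod 95), and -17 ≡ 78 (mod 95).

78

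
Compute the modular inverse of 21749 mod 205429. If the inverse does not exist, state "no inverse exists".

no inverse exists

Euclidean algorithm on 205429, 21749:
205429 = 9·21749 + 9688
21749 = 2·9688 + 2373
9688 = 4·2373 + 196
2373 = 12·196 + 21
196 = 9·21 + 7
21 = 3·7 + 0
The gcd is 7, not 1, hence no inverse exists.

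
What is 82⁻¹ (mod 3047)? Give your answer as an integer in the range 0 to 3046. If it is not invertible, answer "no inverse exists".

Extended Euclidean algorithm:
3047 = 37·82 + 13
82 = 6·13 + 4
13 = 3·4 + 1
4 = 4·1 + 0
gcd = 1, so the inverse exists. Back-substitute:
1 = 13 − 3·4
1 = −3·82 + 19·13
1 = 19·3047 − 706·82
Thus 82·(-706) ≡ 1 (mod 3047); reducing, -706 mod 3047 = 2341.

2341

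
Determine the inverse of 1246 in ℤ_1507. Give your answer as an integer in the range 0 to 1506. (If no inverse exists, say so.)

Apply the Euclidean algorithm to 1507 and 1246:
1507 = 1·1246 + 261
1246 = 4·261 + 202
261 = 1·202 + 59
202 = 3·59 + 25
59 = 2·25 + 9
25 = 2·9 + 7
9 = 1·7 + 2
7 = 3·2 + 1
2 = 2·1 + 0
gcd = 1, so the inverse exists. Back-substitute:
1 = 7 − 3·2
1 = −3·9 + 4·7
1 = 4·25 − 11·9
1 = −11·59 + 26·25
1 = 26·202 − 89·59
1 = −89·261 + 115·202
1 = 115·1246 − 549·261
1 = −549·1507 + 664·1246
So 1246·664 ≡ 1 (mod 1507).

664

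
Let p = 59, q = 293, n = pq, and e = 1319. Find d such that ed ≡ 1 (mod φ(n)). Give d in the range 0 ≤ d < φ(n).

16615

φ(n) = (p−1)(q−1) = 58·292 = 16936.
Need d with 1319·d ≡ 1 (mod 16936). Apply the extended Euclidean algorithm:
16936 = 12*1319 + 1108
1319 = 1*1108 + 211
1108 = 5*211 + 53
211 = 3*53 + 52
53 = 1*52 + 1
52 = 52*1 + 0
Back-substitute:
1 = 53 − 52
1 = −211 + 4·53
1 = 4·1108 − 21·211
1 = −21·1319 + 25·1108
1 = 25·16936 − 321·1319
So 1319·(-321) ≡ 1 (mod 16936), hence d ≡ -321 ≡ 16615 (mod 16936).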